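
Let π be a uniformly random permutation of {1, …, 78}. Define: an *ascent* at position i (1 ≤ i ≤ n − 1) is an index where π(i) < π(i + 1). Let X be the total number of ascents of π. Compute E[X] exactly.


Write X = Σ X_I over i = 1, …, 77, with X_I the indicator of one ascent.
There are 77 indicators.
For each fixed i, the pair (π(i), π(i+1)) is a uniformly random ordered pair of distinct values from {1, …, 78}; by symmetry P[π(i) < π(i+1)] = 1/2.
By linearity: E[X] = 77 · (1/2) = (78 − 1) · (1/2) = 77/2 ≈ 38.500.

E[X] = 77/2 = 38.500.


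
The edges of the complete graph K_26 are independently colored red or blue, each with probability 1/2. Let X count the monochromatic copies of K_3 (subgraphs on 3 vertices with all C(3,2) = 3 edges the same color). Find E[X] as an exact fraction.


Let X = Σ_S X_S over the C(26, 3) = 2600 subsets S of size 3, where X_S = 1 if the K_3 on S is monochromatic.
For a fixed S, the K_3 on S has C(3, 2) = 3 edges. P[all 3 edges red] = (1/2)^3, and likewise for blue, so P[monochromatic] = 2·(1/2)^3 = 2^{1 − 3} = 1/4.
By linearity of expectation: E[X] = C(26, 3) · 2^{1 − 3} = 2600 · 1/4 = 650.
Numerically: E[X] ≈ 650.0000.

E[X] = C(26,3)·2^(1−C(3,2)) = 650 ≈ 650.0000.


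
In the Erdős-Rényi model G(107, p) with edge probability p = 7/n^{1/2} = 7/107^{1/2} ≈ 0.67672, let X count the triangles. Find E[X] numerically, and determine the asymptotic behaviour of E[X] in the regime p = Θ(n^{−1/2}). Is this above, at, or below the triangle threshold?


Number of potential triangles: C(107, 3) = 198485.
Each occurs with probability p³ ≈ (0.67672)³ ≈ 3.0989777e-01.
By linearity: E[X] = C(107, 3)·p³ ≈ 198485 · 3.0989777e-01 ≈ 61510.05922.
Since α = 1/2 < 1, p = c/n^{1/2} ≫ 1/n is above the triangle threshold p ~ 1/n. Asymptotically E[X] ~ (c³/6)·n^{3(1−α)} = (7³/6)·n^{1.5} → ∞; triangles are abundant w.h.p.

E[X] ≈ 61510.05922; in regime p = Θ(1/n^{1/2}) E[X] diverges (above the triangle threshold p ~ 1/n).


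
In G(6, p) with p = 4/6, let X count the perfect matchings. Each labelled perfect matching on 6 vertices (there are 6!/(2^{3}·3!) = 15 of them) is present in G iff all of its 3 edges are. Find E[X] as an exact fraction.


K_6 has 6!/(2^{3}·3!) = 15 labelled perfect matchings.
For each such perfect matching H, let X_H = 1 if all 3 edges of H are present in G. Then P[X_H = 1] = p^{3} = (2/3)^{3} = 8/27.
By linearity of expectation: E[X] = Σ_H E[X_H] = 15 · p^{3} = 15 · 8/27 = 40/9.
Numerically: E[X] ≈ 4.4444.

E[X] = 15 · (2/3)^{3} = 40/9 ≈ 4.4444.


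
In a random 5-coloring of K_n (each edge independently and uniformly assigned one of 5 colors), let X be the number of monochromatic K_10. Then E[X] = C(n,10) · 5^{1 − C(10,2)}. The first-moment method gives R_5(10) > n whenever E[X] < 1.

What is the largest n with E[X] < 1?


We need C(n, 10) · 5^{1 − 45} < 1, i.e. C(n, 10) < 5^{45 − 1} = 5684341886080801486968994140625.
Check values of n near the boundary:
  n = 5391: C(5391, 10) = 5666344714787188828795213697883; 5666344714787188828795213697883 < 5684341886080801486968994140625? YES
  n = 5392: C(5392, 10) = 5676873040158402483252283957448; 5676873040158402483252283957448 < 5684341886080801486968994140625? YES
  n = 5393: C(5393, 10) = 5687418968154238267170642278008; 5687418968154238267170642278008 < 5684341886080801486968994140625? NO
  n = 5394: C(5394, 10) = 5697982524930156243149785372878; 5697982524930156243149785372878 < 5684341886080801486968994140625? NO
  n = 5395: C(5395, 10) = 5708563736675616143322765475706; 5708563736675616143322765475706 < 5684341886080801486968994140625? NO
The largest n with C(n, 10) < 5684341886080801486968994140625 is n = 5392 (where E[X] = 5676873040158402483252283957448/5684341886080801486968994140625 ≈ 0.99869). Hence R_5(10) > 5392, i.e. R_5(10) ≥ 5393.

Largest n = 5392; hence R_5(10) > 5392.


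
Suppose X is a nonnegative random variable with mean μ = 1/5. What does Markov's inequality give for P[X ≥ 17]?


μ = E[X] = 1/5, a = 17.
Markov: P[X ≥ 17] ≤ μ/a = (1/5)/17 = 1/85.
Numerically: ≈ 0.0118.
(Since a = 17 > μ = 0.2000, the bound 1/85 is < 1 and informative.)

P[X ≥ 17] ≤ 1/85 ≈ 0.0118.


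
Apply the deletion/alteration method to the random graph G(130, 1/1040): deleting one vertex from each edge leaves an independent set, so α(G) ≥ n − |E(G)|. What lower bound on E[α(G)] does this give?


E[|E(G)|] = C(130, 2)·p = 8385 · (1/1040) = 129/16.
E[α(G)] ≥ n − E[|E(G)|] = 130 − 129/16 = 1951/16.
Numerically: ≈ 121.9375.
(This is only a lower bound; the true E[α(G)] may be larger.)

E[α(G)] ≥ 1951/16 ≈ 121.9375.


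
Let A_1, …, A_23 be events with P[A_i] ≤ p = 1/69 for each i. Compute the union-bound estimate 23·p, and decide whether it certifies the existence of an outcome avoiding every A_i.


Union bound: P[∪_{i=1}^{23} A_i] ≤ Σ_i P[A_i] ≤ 23·p = 23·(1/69) = 1/3.
Numerically: 1/3 ≈ 0.333.
Is 1/3 < 1? YES.
Since P[∪ A_i] ≤ 1/3 < 1, the complement has P[∩ A_i^c] ≥ 1 − 1/3 = 2/3 > 0, so some outcome avoids every A_i.

23·p = 1/3 ≈ 0.333; existence CERTIFIED by the union bound.


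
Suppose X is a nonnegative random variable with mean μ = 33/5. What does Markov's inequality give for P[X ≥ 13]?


μ = E[X] = 33/5, a = 13.
Markov: P[X ≥ 13] ≤ μ/a = (33/5)/13 = 33/65.
Numerically: ≈ 0.507692.
(Since a = 13 > μ = 6.600000, the bound 33/65 is < 1 and informative.)

P[X ≥ 13] ≤ 33/65 ≈ 0.507692.


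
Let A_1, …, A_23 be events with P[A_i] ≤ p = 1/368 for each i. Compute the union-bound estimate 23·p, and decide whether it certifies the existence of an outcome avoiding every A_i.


Union bound: P[∪_{i=1}^{23} A_i] ≤ Σ_i P[A_i] ≤ 23·p = 23·(1/368) = 1/16.
Numerically: 1/16 ≈ 0.06250.
Is 1/16 < 1? YES.
Since P[∪ A_i] ≤ 1/16 < 1, the complement has P[∩ A_i^c] ≥ 1 − 1/16 = 15/16 > 0, so some outcome avoids every A_i.

23·p = 1/16 ≈ 0.06250; existence CERTIFIED by the union bound.


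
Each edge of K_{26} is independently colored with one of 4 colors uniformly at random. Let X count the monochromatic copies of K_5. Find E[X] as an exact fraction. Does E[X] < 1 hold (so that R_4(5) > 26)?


E[X] = C(26, 5) · 4^{1 − 10} = 65780 · 4^{−9} = 65780/262144.
As a reduced fraction: E[X] = 16445/65536 ≈ 0.2509.
Is E[X] < 1? YES.
Since E[X] < 1, there exists a 4-coloring of K_{26} with no monochromatic K_5; hence R_4(5) > 26.

E[X] = 16445/65536 ≈ 0.2509; E[X] < 1, so R_4(5) > 26.


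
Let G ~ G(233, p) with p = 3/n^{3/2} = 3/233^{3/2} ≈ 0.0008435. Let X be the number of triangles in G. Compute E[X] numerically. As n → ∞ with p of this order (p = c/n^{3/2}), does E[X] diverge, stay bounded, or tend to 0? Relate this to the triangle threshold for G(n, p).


Number of potential triangles: C(233, 3) = 2081156.
Each occurs with probability p³ ≈ (0.0008435)³ ≈ 6.0015319e-10.
By linearity: E[X] = C(233, 3)·p³ ≈ 2081156 · 6.0015319e-10 ≈ 0.00125.
Since α = 3/2 > 1, p = c/n^{3/2} = o(1/n) is below the triangle threshold p ~ 1/n. Asymptotically E[X] ~ (c³/6)·n^{3(1−α)} = (3³/6)·n^{-1.5} → 0, so by Markov's inequality G has no triangles w.h.p.

E[X] ≈ 0.00125; in regime p = Θ(1/n^{3/2}) E[X] tends to 0 (below the triangle threshold p ~ 1/n).


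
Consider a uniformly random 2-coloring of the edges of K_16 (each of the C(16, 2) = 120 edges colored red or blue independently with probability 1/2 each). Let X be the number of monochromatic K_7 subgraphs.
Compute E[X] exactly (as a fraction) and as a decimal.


Let X = Σ_S X_S over the C(16, 7) = 11440 subsets S of size 7, where X_S = 1 if the K_7 on S is monochromatic.
For a fixed S, the K_7 on S has C(7, 2) = 21 edges. P[all 21 edges red] = (1/2)^21, and likewise for blue, so P[monochromatic] = 2·(1/2)^21 = 2^{1 − 21} = 1/1048576.
By linearity: E[X] = C(16, 7) · 2^{1 − 21} = 11440 · 1/1048576 = 715/65536.
Numerically: E[X] ≈ 0.010910.

E[X] = C(16,7)·2^(1−C(7,2)) = 715/65536 ≈ 0.010910.


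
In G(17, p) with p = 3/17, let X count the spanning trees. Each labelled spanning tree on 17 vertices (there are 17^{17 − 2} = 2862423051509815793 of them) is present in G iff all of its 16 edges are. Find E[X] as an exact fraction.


K_17 has 17^{17 − 2} = 2862423051509815793 labelled spanning trees.
For each such spanning tree H, let X_H = 1 if all 16 edges of H are present in G. Then P[X_H = 1] = p^{16} = (3/17)^{16} = 43046721/48661191875666868481.
Summing the indicators: E[X] = Σ_H E[X_H] = 2862423051509815793 · p^{16} = 2862423051509815793 · 43046721/48661191875666868481 = 43046721/17.
Numerically: E[X] ≈ 2.53216e+06.

E[X] = 2862423051509815793 · (3/17)^{16} = 43046721/17 ≈ 2.53216e+06.


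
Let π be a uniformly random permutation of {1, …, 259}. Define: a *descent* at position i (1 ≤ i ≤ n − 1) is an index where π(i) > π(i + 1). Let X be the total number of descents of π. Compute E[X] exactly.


Write X = Σ X_I over i = 1, …, 258, with X_I the indicator of one descent.
There are 258 indicators.
For each fixed i, the pair (π(i), π(i+1)) is a uniformly random ordered pair of distinct values from {1, …, 259}; by symmetry P[π(i) > π(i+1)] = 1/2.
By linearity: E[X] = 258 · (1/2) = (259 − 1) · (1/2) = 129 ≈ 129.00000.

E[X] = 129 = 129.00000.


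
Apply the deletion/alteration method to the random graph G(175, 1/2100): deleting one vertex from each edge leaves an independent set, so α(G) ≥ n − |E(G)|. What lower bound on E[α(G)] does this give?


E[|E(G)|] = C(175, 2)·p = 15225 · (1/2100) = 29/4.
E[α(G)] ≥ n − E[|E(G)|] = 175 − 29/4 = 671/4.
Numerically: ≈ 167.75000.
(This is only a lower bound; the true E[α(G)] may be larger.)

E[α(G)] ≥ 671/4 ≈ 167.75000.


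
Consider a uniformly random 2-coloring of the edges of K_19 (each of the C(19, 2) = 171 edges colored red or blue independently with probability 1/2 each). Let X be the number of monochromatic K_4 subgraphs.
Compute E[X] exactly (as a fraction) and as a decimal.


Let X = Σ_S X_S over the C(19, 4) = 3876 subsets S of size 4, where X_S = 1 if the K_4 on S is monochromatic.
For a fixed S, the K_4 on S has C(4, 2) = 6 edges. P[all 6 edges red] = (1/2)^6, and likewise for blue, so P[monochromatic] = 2·(1/2)^6 = 2^{1 − 6} = 1/32.
By linearity: E[X] = C(19, 4) · 2^{1 − 6} = 3876 · 1/32 = 969/8.
Numerically: E[X] ≈ 121.125000.

E[X] = C(19,4)·2^(1−C(4,2)) = 969/8 ≈ 121.125000.


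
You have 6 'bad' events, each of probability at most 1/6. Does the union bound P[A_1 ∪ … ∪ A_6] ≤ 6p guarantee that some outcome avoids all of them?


Union bound: P[∪_{i=1}^{6} A_i] ≤ Σ_i P[A_i] ≤ 6·p = 6·(1/6) = 1.
Numerically: 1 ≈ 1.00000.
Is 1 < 1? NO.
Since the bound 1 is ≥ 1, the union bound is uninformative here; it does NOT by itself certify existence.

6·p = 1 ≈ 1.00000; existence NOT certified by the union bound.


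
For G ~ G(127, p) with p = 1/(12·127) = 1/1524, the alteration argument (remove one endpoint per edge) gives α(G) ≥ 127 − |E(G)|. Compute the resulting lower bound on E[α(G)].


E[|E(G)|] = C(127, 2)·p = 8001 · (1/1524) = 21/4.
E[α(G)] ≥ n − E[|E(G)|] = 127 − 21/4 = 487/4.
Numerically: ≈ 121.7500.
(This is only a lower bound; the true E[α(G)] may be larger.)

E[α(G)] ≥ 487/4 ≈ 121.7500.


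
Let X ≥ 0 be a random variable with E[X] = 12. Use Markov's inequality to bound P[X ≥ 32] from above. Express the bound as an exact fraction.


μ = E[X] = 12, a = 32.
Markov: P[X ≥ 32] ≤ μ/a = (12)/32 = 3/8.
Numerically: ≈ 0.375000.
(Since a = 32 > μ = 12.000000, the bound 3/8 is < 1 and informative.)

P[X ≥ 32] ≤ 3/8 ≈ 0.375000.


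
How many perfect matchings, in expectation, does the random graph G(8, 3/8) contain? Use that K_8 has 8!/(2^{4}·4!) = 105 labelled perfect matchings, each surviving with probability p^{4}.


K_8 has 8!/(2^{4}·4!) = 105 labelled perfect matchings.
For each such perfect matching H, let X_H = 1 if all 4 edges of H are present in G. Then P[X_H = 1] = p^{4} = (3/8)^{4} = 81/4096.
By linearity of expectation: E[X] = Σ_H E[X_H] = 105 · p^{4} = 105 · 81/4096 = 8505/4096.
Numerically: E[X] ≈ 2.07642.

E[X] = 105 · (3/8)^{4} = 8505/4096 ≈ 2.07642.


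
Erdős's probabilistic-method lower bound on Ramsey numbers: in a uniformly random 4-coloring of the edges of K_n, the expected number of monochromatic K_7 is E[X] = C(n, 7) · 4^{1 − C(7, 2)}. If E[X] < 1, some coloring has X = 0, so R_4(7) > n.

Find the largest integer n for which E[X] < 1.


We need C(n, 7) · 4^{1 − 21} < 1, i.e. C(n, 7) < 4^{21 − 1} = 1099511627776.
Check values of n near the boundary:
  n = 175: C(175, 7) = 883208107275; 883208107275 < 1099511627776? YES
  n = 176: C(176, 7) = 919790691600; 919790691600 < 1099511627776? YES
  n = 177: C(177, 7) = 957664425960; 957664425960 < 1099511627776? YES
  n = 178: C(178, 7) = 996867063280; 996867063280 < 1099511627776? YES
  n = 179: C(179, 7) = 1037437234460; 1037437234460 < 1099511627776? YES
  n = 180: C(180, 7) = 1079414463600; 1079414463600 < 1099511627776? YES
  n = 181: C(181, 7) = 1122839183400; 1122839183400 < 1099511627776? NO
  n = 182: C(182, 7) = 1167752750736; 1167752750736 < 1099511627776? NO
The largest n with C(n, 7) < 1099511627776 is n = 180 (where E[X] = 67463403975/68719476736 ≈ 0.9817217). Hence R_4(7) > 180, i.e. R_4(7) ≥ 181.

Largest n = 180; hence R_4(7) > 180.


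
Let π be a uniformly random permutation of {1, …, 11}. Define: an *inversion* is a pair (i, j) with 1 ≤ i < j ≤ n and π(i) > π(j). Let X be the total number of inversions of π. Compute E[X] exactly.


Write X = Σ X_I over the C(11, 2) = 55 pairs i < j, with X_I the indicator of one inversion.
There are 55 indicators.
For each fixed pair i < j, the values π(i) and π(j) are two distinct elements of {1, …, 11} in uniformly random order; by symmetry P[π(i) > π(j)] = 1/2.
By linearity: E[X] = 55 · (1/2) = C(11, 2) · (1/2) = 55/2 = 55/2 ≈ 27.500000.

E[X] = 55/2 = 27.500000.


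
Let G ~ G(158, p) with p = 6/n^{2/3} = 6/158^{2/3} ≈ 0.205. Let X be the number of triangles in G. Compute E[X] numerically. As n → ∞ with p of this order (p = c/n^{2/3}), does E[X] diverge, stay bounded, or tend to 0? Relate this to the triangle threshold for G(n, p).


Number of potential triangles: C(158, 3) = 644956.
Each occurs with probability p³ ≈ (0.205)³ ≈ 8.65246e-03.
By linearity: E[X] = C(158, 3)·p³ ≈ 644956 · 8.65246e-03 ≈ 5580.456.
Since α = 2/3 < 1, p = c/n^{2/3} ≫ 1/n is above the triangle threshold p ~ 1/n. Asymptotically E[X] ~ (c³/6)·n^{3(1−α)} = (6³/6)·n^{1} → ∞; triangles are abundant w.h.p.

E[X] ≈ 5580.456; in regime p = Θ(1/n^{2/3}) E[X] diverges (above the triangle threshold p ~ 1/n).


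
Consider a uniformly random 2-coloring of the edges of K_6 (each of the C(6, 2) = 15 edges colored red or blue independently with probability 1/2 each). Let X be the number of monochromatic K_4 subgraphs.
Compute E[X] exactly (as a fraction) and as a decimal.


Let X = Σ_S X_S over the C(6, 4) = 15 subsets S of size 4, where X_S = 1 if the K_4 on S is monochromatic.
For a fixed S, the K_4 on S has C(4, 2) = 6 edges. P[all 6 edges red] = (1/2)^6, and likewise for blue, so P[monochromatic] = 2·(1/2)^6 = 2^{1 − 6} = 1/32.
By linearity: E[X] = C(6, 4) · 2^{1 − 6} = 15 · 1/32 = 15/32.
Numerically: E[X] ≈ 0.46875.

E[X] = C(6,4)·2^(1−C(4,2)) = 15/32 ≈ 0.46875.


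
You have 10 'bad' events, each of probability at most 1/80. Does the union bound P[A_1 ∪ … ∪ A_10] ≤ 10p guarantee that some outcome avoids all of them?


Union bound: P[∪_{i=1}^{10} A_i] ≤ Σ_i P[A_i] ≤ 10·p = 10·(1/80) = 1/8.
Numerically: 1/8 ≈ 0.1250000.
Is 1/8 < 1? YES.
Since P[∪ A_i] ≤ 1/8 < 1, the complement has P[∩ A_i^c] ≥ 1 − 1/8 = 7/8 > 0, so some outcome avoids every A_i.

10·p = 1/8 ≈ 0.1250000; existence CERTIFIED by the union bound.


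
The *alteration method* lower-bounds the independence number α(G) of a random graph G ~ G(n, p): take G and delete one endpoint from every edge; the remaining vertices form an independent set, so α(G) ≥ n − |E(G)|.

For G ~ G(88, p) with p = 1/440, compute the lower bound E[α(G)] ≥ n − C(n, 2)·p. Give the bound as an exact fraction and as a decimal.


E[|E(G)|] = C(88, 2)·p = 3828 · (1/440) = 87/10.
E[α(G)] ≥ n − E[|E(G)|] = 88 − 87/10 = 793/10.
Numerically: ≈ 79.30000.
(This is only a lower bound; the true E[α(G)] may be larger.)

E[α(G)] ≥ 793/10 ≈ 79.30000.


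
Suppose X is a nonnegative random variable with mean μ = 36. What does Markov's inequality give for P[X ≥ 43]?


μ = E[X] = 36, a = 43.
Markov: P[X ≥ 43] ≤ μ/a = (36)/43 = 36/43.
Numerically: ≈ 0.837209.
(Since a = 43 > μ = 36.000000, the bound 36/43 is < 1 and informative.)

P[X ≥ 43] ≤ 36/43 ≈ 0.837209.


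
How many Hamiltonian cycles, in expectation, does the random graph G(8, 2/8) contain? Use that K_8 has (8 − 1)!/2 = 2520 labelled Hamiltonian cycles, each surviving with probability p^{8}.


K_8 has (8 − 1)!/2 = 2520 labelled Hamiltonian cycles.
For each such Hamiltonian cycle H, let X_H = 1 if all 8 edges of H are present in G. Then P[X_H = 1] = p^{8} = (1/4)^{8} = 1/65536.
By linearity: E[X] = Σ_H E[X_H] = 2520 · p^{8} = 2520 · 1/65536 = 315/8192.
Numerically: E[X] ≈ 0.03845.

E[X] = 2520 · (1/4)^{8} = 315/8192 ≈ 0.03845.


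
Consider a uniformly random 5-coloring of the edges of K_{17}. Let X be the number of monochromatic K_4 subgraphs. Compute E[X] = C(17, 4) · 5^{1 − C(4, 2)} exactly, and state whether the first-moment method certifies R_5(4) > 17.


E[X] = C(17, 4) · 5^{1 − 6} = 2380 · 5^{−5} = 2380/3125.
As a reduced fraction: E[X] = 476/625 ≈ 0.762.
Is E[X] < 1? YES.
Since E[X] < 1, there exists a 5-coloring of K_{17} with no monochromatic K_4; hence R_5(4) > 17.

E[X] = 476/625 ≈ 0.762; E[X] < 1, so R_5(4) > 17.


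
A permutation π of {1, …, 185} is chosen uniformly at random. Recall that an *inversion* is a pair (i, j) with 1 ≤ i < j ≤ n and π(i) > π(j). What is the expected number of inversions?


Write X = Σ X_I over the C(185, 2) = 17020 pairs i < j, with X_I the indicator of one inversion.
There are 17020 indicators.
For each fixed pair i < j, the values π(i) and π(j) are two distinct elements of {1, …, 185} in uniformly random order; by symmetry P[π(i) > π(j)] = 1/2.
By linearity: E[X] = 17020 · (1/2) = C(185, 2) · (1/2) = 17020/2 = 8510 ≈ 8510.00000.

E[X] = 8510 = 8510.00000.


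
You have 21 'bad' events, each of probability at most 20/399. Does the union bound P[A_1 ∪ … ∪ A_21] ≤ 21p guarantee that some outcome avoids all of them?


Union bound: P[∪_{i=1}^{21} A_i] ≤ Σ_i P[A_i] ≤ 21·p = 21·(20/399) = 20/19.
Numerically: 20/19 ≈ 1.052632.
Is 20/19 < 1? NO.
Since the bound 20/19 is ≥ 1, the union bound is uninformative here; it does NOT by itself certify existence.

21·p = 20/19 ≈ 1.052632; existence NOT certified by the union bound.


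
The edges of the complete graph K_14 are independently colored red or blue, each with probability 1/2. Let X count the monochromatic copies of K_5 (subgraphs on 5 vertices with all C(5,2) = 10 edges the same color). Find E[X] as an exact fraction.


Let X = Σ_S X_S over the C(14, 5) = 2002 subsets S of size 5, where X_S = 1 if the K_5 on S is monochromatic.
For a fixed S, the K_5 on S has C(5, 2) = 10 edges. P[all 10 edges red] = (1/2)^10, and likewise for blue, so P[monochromatic] = 2·(1/2)^10 = 2^{1 − 10} = 1/512.
By linearity: E[X] = C(14, 5) · 2^{1 − 10} = 2002 · 1/512 = 1001/256.
Numerically: E[X] ≈ 3.910156.

E[X] = C(14,5)·2^(1−C(5,2)) = 1001/256 ≈ 3.910156.


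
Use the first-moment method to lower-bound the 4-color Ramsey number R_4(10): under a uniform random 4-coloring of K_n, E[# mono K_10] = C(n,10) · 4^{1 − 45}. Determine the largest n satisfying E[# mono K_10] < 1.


We need C(n, 10) · 4^{1 − 45} < 1, i.e. C(n, 10) < 4^{45 − 1} = 309485009821345068724781056.
Check values of n near the boundary:
  n = 2017: C(2017, 10) = 300324964434452596180990448; 300324964434452596180990448 < 309485009821345068724781056? YES
  n = 2018: C(2018, 10) = 301820606687612220663963508; 301820606687612220663963508 < 309485009821345068724781056? YES
  n = 2019: C(2019, 10) = 303322949179835278009229628; 303322949179835278009229628 < 309485009821345068724781056? YES
  n = 2020: C(2020, 10) = 304832018578739931133653656; 304832018578739931133653656 < 309485009821345068724781056? YES
  n = 2021: C(2021, 10) = 306347841644770462864800616; 306347841644770462864800616 < 309485009821345068724781056? YES
  n = 2022: C(2022, 10) = 307870445231474093395937796; 307870445231474093395937796 < 309485009821345068724781056? YES
  n = 2023: C(2023, 10) = 309399856285778485315440716; 309399856285778485315440716 < 309485009821345068724781056? YES
  n = 2024: C(2024, 10) = 310936101848269937576192656; 310936101848269937576192656 < 309485009821345068724781056? NO
  n = 2025: C(2025, 10) = 312479209053472269772600560; 312479209053472269772600560 < 309485009821345068724781056? NO
The largest n with C(n, 10) < 309485009821345068724781056 is n = 2023 (where E[X] = 77349964071444621328860179/77371252455336267181195264 ≈ 0.9997249). Hence R_4(10) > 2023, i.e. R_4(10) ≥ 2024.

Largest n = 2023; hence R_4(10) > 2023.


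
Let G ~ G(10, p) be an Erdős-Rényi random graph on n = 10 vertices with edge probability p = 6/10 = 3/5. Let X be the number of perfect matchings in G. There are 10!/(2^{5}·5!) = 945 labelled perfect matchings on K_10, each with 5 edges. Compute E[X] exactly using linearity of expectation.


K_10 has 10!/(2^{5}·5!) = 945 labelled perfect matchings.
For each such perfect matching H, let X_H = 1 if all 5 edges of H are present in G. Then P[X_H = 1] = p^{5} = (3/5)^{5} = 243/3125.
By linearity of expectation: E[X] = Σ_H E[X_H] = 945 · p^{5} = 945 · 243/3125 = 45927/625.
Numerically: E[X] ≈ 73.483.

E[X] = 945 · (3/5)^{5} = 45927/625 ≈ 73.483.


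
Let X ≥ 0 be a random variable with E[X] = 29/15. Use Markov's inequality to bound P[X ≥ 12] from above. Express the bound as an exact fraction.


μ = E[X] = 29/15, a = 12.
Markov: P[X ≥ 12] ≤ μ/a = (29/15)/12 = 29/180.
Numerically: ≈ 0.161.
(Since a = 12 > μ = 1.933, the bound 29/180 is < 1 and informative.)

P[X ≥ 12] ≤ 29/180 ≈ 0.161.


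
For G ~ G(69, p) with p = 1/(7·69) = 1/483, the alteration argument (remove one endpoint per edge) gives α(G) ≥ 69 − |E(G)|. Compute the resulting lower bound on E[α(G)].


E[|E(G)|] = C(69, 2)·p = 2346 · (1/483) = 34/7.
E[α(G)] ≥ n − E[|E(G)|] = 69 − 34/7 = 449/7.
Numerically: ≈ 64.143.
(This is only a lower bound; the true E[α(G)] may be larger.)

E[α(G)] ≥ 449/7 ≈ 64.143.


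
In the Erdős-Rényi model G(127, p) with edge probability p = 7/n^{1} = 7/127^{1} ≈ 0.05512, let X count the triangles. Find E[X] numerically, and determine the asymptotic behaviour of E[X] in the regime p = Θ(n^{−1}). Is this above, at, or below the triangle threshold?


Number of potential triangles: C(127, 3) = 333375.
Each occurs with probability p³ ≈ (0.05512)³ ≈ 1.674492e-04.
By linearity: E[X] = C(127, 3)·p³ ≈ 333375 · 1.674492e-04 ≈ 55.8234.
Here α = 1, so p = 7/n is exactly at the triangle threshold p ~ 1/n. Asymptotically E[X] → c³/6 = 7³/6 = 343/6 ≈ 57.1667, a bounded constant. In this regime the triangle count is asymptotically Poisson(c³/6).

E[X] ≈ 55.8234; in regime p = Θ(1/n^{1}) E[X] stays bounded (at the triangle threshold p ~ 1/n).


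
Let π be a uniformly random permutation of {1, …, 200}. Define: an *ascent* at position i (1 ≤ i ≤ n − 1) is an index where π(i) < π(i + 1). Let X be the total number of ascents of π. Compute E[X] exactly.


Write X = Σ X_I over i = 1, …, 199, with X_I the indicator of one ascent.
There are 199 indicators.
For each fixed i, the pair (π(i), π(i+1)) is a uniformly random ordered pair of distinct values from {1, …, 200}; by symmetry P[π(i) < π(i+1)] = 1/2.
By linearity: E[X] = 199 · (1/2) = (200 − 1) · (1/2) = 199/2 ≈ 99.500000.

E[X] = 199/2 = 99.500000.


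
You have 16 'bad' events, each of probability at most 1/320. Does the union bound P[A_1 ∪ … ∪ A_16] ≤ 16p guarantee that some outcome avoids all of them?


Union bound: P[∪_{i=1}^{16} A_i] ≤ Σ_i P[A_i] ≤ 16·p = 16·(1/320) = 1/20.
Numerically: 1/20 ≈ 0.050.
Is 1/20 < 1? YES.
Since P[∪ A_i] ≤ 1/20 < 1, the complement has P[∩ A_i^c] ≥ 1 − 1/20 = 19/20 > 0, so some outcome avoids every A_i.

16·p = 1/20 ≈ 0.050; existence CERTIFIED by the union bound.


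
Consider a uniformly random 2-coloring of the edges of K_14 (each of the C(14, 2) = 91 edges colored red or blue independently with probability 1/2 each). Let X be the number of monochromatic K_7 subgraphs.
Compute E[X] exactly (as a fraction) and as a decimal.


Let X = Σ_S X_S over the C(14, 7) = 3432 subsets S of size 7, where X_S = 1 if the K_7 on S is monochromatic.
For a fixed S, the K_7 on S has C(7, 2) = 21 edges. P[all 21 edges red] = (1/2)^21, and likewise for blue, so P[monochromatic] = 2·(1/2)^21 = 2^{1 − 21} = 1/1048576.
Summing: E[X] = C(14, 7) · 2^{1 − 21} = 3432 · 1/1048576 = 429/131072.
Numerically: E[X] ≈ 0.003273.

E[X] = C(14,7)·2^(1−C(7,2)) = 429/131072 ≈ 0.003273.


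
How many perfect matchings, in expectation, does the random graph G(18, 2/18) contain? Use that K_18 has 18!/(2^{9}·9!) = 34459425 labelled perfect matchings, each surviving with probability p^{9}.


K_18 has 18!/(2^{9}·9!) = 34459425 labelled perfect matchings.
For each such perfect matching H, let X_H = 1 if all 9 edges of H are present in G. Then P[X_H = 1] = p^{9} = (1/9)^{9} = 1/387420489.
By linearity of expectation: E[X] = Σ_H E[X_H] = 34459425 · p^{9} = 34459425 · 1/387420489 = 425425/4782969.
Numerically: E[X] ≈ 0.0889.

E[X] = 34459425 · (1/9)^{9} = 425425/4782969 ≈ 0.0889.


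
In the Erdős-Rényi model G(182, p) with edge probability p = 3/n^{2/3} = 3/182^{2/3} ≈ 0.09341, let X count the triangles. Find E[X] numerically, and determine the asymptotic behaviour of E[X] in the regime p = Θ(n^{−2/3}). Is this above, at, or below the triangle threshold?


Number of potential triangles: C(182, 3) = 988260.
Each occurs with probability p³ ≈ (0.09341)³ ≈ 8.151189e-04.
By linearity: E[X] = C(182, 3)·p³ ≈ 988260 · 8.151189e-04 ≈ 805.5495.
Since α = 2/3 < 1, p = c/n^{2/3} ≫ 1/n is above the triangle threshold p ~ 1/n. Asymptotically E[X] ~ (c³/6)·n^{3(1−α)} = (3³/6)·n^{1} → ∞; triangles are abundant w.h.p.

E[X] ≈ 805.5495; in regime p = Θ(1/n^{2/3}) E[X] diverges (above the triangle threshold p ~ 1/n).


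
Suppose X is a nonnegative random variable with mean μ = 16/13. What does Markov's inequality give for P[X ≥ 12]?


μ = E[X] = 16/13, a = 12.
Markov: P[X ≥ 12] ≤ μ/a = (16/13)/12 = 4/39.
Numerically: ≈ 0.1026.
(Since a = 12 > μ = 1.2308, the bound 4/39 is < 1 and informative.)

P[X ≥ 12] ≤ 4/39 ≈ 0.1026.


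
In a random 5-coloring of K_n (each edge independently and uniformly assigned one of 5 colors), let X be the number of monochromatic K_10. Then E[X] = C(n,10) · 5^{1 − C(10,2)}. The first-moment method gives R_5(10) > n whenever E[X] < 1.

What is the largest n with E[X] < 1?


We need C(n, 10) · 5^{1 − 45} < 1, i.e. C(n, 10) < 5^{45 − 1} = 5684341886080801486968994140625.
Check values of n near the boundary:
  n = 5386: C(5386, 10) = 5613966214234562222231428510561; 5613966214234562222231428510561 < 5684341886080801486968994140625? YES
  n = 5387: C(5387, 10) = 5624406917627224603154306376491; 5624406917627224603154306376491 < 5684341886080801486968994140625? YES
  n = 5388: C(5388, 10) = 5634865093375880654852250419586; 5634865093375880654852250419586 < 5684341886080801486968994140625? YES
  n = 5389: C(5389, 10) = 5645340767466558997768874792926; 5645340767466558997768874792926 < 5684341886080801486968994140625? YES
  n = 5390: C(5390, 10) = 5655833965919099070255434039753; 5655833965919099070255434039753 < 5684341886080801486968994140625? YES
  n = 5391: C(5391, 10) = 5666344714787188828795213697883; 5666344714787188828795213697883 < 5684341886080801486968994140625? YES
  n = 5392: C(5392, 10) = 5676873040158402483252283957448; 5676873040158402483252283957448 < 5684341886080801486968994140625? YES
  n = 5393: C(5393, 10) = 5687418968154238267170642278008; 5687418968154238267170642278008 < 5684341886080801486968994140625? NO
The largest n with C(n, 10) < 5684341886080801486968994140625 is n = 5392 (where E[X] = 5676873040158402483252283957448/5684341886080801486968994140625 ≈ 0.999). Hence R_5(10) > 5392, i.e. R_5(10) ≥ 5393.

Largest n = 5392; hence R_5(10) > 5392.


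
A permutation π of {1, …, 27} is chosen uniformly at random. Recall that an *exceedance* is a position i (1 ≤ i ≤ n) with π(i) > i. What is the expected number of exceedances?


Write X = Σ_{i=1}^{27} X_i, where X_i = 1_{π(i) > i}.
For each fixed i, π(i) is uniform over {1, …, 27} (marginal of a uniform permutation), so P[π(i) > i] = (n − i)/n. Summing: Σ_{i=1}^{27} (n − i)/n = (0 + 1 + … + 26)/27 = 27(27 − 1)/(2·27) = (27 − 1)/2.
Hence E[X] = Σ_{i=1}^{27} (27 − i)/27 = 13 ≈ 13.000000.

E[X] = 13 = 13.000000.


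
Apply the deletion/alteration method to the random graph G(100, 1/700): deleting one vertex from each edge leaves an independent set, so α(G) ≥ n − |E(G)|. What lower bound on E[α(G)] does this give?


E[|E(G)|] = C(100, 2)·p = 4950 · (1/700) = 99/14.
E[α(G)] ≥ n − E[|E(G)|] = 100 − 99/14 = 1301/14.
Numerically: ≈ 92.9286.
(This is only a lower bound; the true E[α(G)] may be larger.)

E[α(G)] ≥ 1301/14 ≈ 92.9286.


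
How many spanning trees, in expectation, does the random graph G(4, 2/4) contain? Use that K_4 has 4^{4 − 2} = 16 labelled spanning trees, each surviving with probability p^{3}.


K_4 has 4^{4 − 2} = 16 labelled spanning trees.
For each such spanning tree H, let X_H = 1 if all 3 edges of H are present in G. Then P[X_H = 1] = p^{3} = (1/2)^{3} = 1/8.
By linearity: E[X] = Σ_H E[X_H] = 16 · p^{3} = 16 · 1/8 = 2.
Numerically: E[X] ≈ 2.

E[X] = 16 · (1/2)^{3} = 2 ≈ 2.


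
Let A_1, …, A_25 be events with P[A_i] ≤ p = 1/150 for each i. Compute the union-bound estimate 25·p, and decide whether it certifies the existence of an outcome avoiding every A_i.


Union bound: P[∪_{i=1}^{25} A_i] ≤ Σ_i P[A_i] ≤ 25·p = 25·(1/150) = 1/6.
Numerically: 1/6 ≈ 0.1666667.
Is 1/6 < 1? YES.
Since P[∪ A_i] ≤ 1/6 < 1, the complement has P[∩ A_i^c] ≥ 1 − 1/6 = 5/6 > 0, so some outcome avoids every A_i.

25·p = 1/6 ≈ 0.1666667; existence CERTIFIED by the union bound.


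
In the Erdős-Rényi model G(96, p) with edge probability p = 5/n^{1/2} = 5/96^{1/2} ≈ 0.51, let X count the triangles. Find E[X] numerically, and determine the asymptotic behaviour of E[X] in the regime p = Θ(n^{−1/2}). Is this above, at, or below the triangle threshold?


Number of potential triangles: C(96, 3) = 142880.
Each occurs with probability p³ ≈ (0.51)³ ≈ 1.32893e-01.
By linearity: E[X] = C(96, 3)·p³ ≈ 142880 · 1.32893e-01 ≈ 18987.798.
Since α = 1/2 < 1, p = c/n^{1/2} ≫ 1/n is above the triangle threshold p ~ 1/n. Asymptotically E[X] ~ (c³/6)·n^{3(1−α)} = (5³/6)·n^{1.5} → ∞; triangles are abundant w.h.p.

E[X] ≈ 18987.798; in regime p = Θ(1/n^{1/2}) E[X] diverges (above the triangle threshold p ~ 1/n).


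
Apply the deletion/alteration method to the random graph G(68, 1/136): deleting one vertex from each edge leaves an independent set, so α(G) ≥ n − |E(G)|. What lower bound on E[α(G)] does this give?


E[|E(G)|] = C(68, 2)·p = 2278 · (1/136) = 67/4.
E[α(G)] ≥ n − E[|E(G)|] = 68 − 67/4 = 205/4.
Numerically: ≈ 51.250.
(This is only a lower bound; the true E[α(G)] may be larger.)

E[α(G)] ≥ 205/4 ≈ 51.250.


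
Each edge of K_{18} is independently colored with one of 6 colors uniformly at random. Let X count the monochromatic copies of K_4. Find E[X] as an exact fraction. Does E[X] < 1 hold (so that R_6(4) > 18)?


E[X] = C(18, 4) · 6^{1 − 6} = 3060 · 6^{−5} = 3060/7776.
As a reduced fraction: E[X] = 85/216 ≈ 0.394.
Is E[X] < 1? YES.
Since E[X] < 1, there exists a 6-coloring of K_{18} with no monochromatic K_4; hence R_6(4) > 18.

E[X] = 85/216 ≈ 0.394; E[X] < 1, so R_6(4) > 18.


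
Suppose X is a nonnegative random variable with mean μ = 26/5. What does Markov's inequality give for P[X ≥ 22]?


μ = E[X] = 26/5, a = 22.
Markov: P[X ≥ 22] ≤ μ/a = (26/5)/22 = 13/55.
Numerically: ≈ 0.2364.
(Since a = 22 > μ = 5.2000, the bound 13/55 is < 1 and informative.)

P[X ≥ 22] ≤ 13/55 ≈ 0.2364.


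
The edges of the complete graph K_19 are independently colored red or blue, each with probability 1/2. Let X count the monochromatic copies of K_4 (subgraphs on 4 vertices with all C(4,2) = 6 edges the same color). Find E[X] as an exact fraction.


Let X = Σ_S X_S over the C(19, 4) = 3876 subsets S of size 4, where X_S = 1 if the K_4 on S is monochromatic.
For a fixed S, the K_4 on S has C(4, 2) = 6 edges. P[all 6 edges red] = (1/2)^6, and likewise for blue, so P[monochromatic] = 2·(1/2)^6 = 2^{1 − 6} = 1/32.
Summing: E[X] = C(19, 4) · 2^{1 − 6} = 3876 · 1/32 = 969/8.
Numerically: E[X] ≈ 121.1250.

E[X] = C(19,4)·2^(1−C(4,2)) = 969/8 ≈ 121.1250.


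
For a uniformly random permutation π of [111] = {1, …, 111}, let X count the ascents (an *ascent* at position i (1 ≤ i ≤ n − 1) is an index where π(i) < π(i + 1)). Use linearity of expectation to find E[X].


Write X = Σ X_I over i = 1, …, 110, with X_I the indicator of one ascent.
There are 110 indicators.
For each fixed i, the pair (π(i), π(i+1)) is a uniformly random ordered pair of distinct values from {1, …, 111}; by symmetry P[π(i) < π(i+1)] = 1/2.
By linearity: E[X] = 110 · (1/2) = (111 − 1) · (1/2) = 55 ≈ 55.000000.

E[X] = 55 = 55.000000.


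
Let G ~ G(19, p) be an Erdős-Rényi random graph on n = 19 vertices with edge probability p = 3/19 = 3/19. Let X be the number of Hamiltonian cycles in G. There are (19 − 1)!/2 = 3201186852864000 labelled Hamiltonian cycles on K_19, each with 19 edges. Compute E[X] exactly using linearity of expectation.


K_19 has (19 − 1)!/2 = 3201186852864000 labelled Hamiltonian cycles.
For each such Hamiltonian cycle H, let X_H = 1 if all 19 edges of H are present in G. Then P[X_H = 1] = p^{19} = (3/19)^{19} = 1162261467/1978419655660313589123979.
By linearity: E[X] = Σ_H E[X_H] = 3201186852864000 · p^{19} = 3201186852864000 · 1162261467/1978419655660313589123979 = 3720616127750825791488000/1978419655660313589123979.
Numerically: E[X] ≈ 1.8806.

E[X] = 3201186852864000 · (3/19)^{19} = 3720616127750825791488000/1978419655660313589123979 ≈ 1.8806.


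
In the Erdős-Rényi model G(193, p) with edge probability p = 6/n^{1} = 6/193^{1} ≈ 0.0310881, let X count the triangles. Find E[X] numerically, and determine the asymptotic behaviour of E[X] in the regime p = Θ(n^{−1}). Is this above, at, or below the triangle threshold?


Number of potential triangles: C(193, 3) = 1179616.
Each occurs with probability p³ ≈ (0.0310881)³ ≈ 3.00456652e-05.
By linearity: E[X] = C(193, 3)·p³ ≈ 1179616 · 3.00456652e-05 ≈ 35.442347.
Here α = 1, so p = 6/n is exactly at the triangle threshold p ~ 1/n. Asymptotically E[X] → c³/6 = 6³/6 = 36 ≈ 36.000000, a bounded constant. In this regime the triangle count is asymptotically Poisson(c³/6).

E[X] ≈ 35.442347; in regime p = Θ(1/n^{1}) E[X] stays bounded (at the triangle threshold p ~ 1/n).


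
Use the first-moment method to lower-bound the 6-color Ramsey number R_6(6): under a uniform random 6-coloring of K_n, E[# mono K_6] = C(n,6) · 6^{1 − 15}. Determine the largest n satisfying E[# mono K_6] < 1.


We need C(n, 6) · 6^{1 − 15} < 1, i.e. C(n, 6) < 6^{15 − 1} = 78364164096.
Check values of n near the boundary:
  n = 197: C(197, 6) = 75176946208; 75176946208 < 78364164096? YES
  n = 198: C(198, 6) = 77526225777; 77526225777 < 78364164096? YES
  n = 199: C(199, 6) = 79936367511; 79936367511 < 78364164096? NO
  n = 200: C(200, 6) = 82408626300; 82408626300 < 78364164096? NO
The largest n with C(n, 6) < 78364164096 is n = 198 (where E[X] = 25842075259/26121388032 ≈ 0.9893071). Hence R_6(6) > 198, i.e. R_6(6) ≥ 199.

Largest n = 198; hence R_6(6) > 198.


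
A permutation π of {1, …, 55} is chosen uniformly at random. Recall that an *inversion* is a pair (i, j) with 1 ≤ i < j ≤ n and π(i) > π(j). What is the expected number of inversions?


Write X = Σ X_I over the C(55, 2) = 1485 pairs i < j, with X_I the indicator of one inversion.
There are 1485 indicators.
For each fixed pair i < j, the values π(i) and π(j) are two distinct elements of {1, …, 55} in uniformly random order; by symmetry P[π(i) > π(j)] = 1/2.
By linearity: E[X] = 1485 · (1/2) = C(55, 2) · (1/2) = 1485/2 = 1485/2 ≈ 742.5000.

E[X] = 1485/2 = 742.5000.


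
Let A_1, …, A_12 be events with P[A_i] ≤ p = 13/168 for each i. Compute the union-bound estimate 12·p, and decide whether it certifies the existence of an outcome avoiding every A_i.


Union bound: P[∪_{i=1}^{12} A_i] ≤ Σ_i P[A_i] ≤ 12·p = 12·(13/168) = 13/14.
Numerically: 13/14 ≈ 0.928571.
Is 13/14 < 1? YES.
Since P[∪ A_i] ≤ 13/14 < 1, the complement has P[∩ A_i^c] ≥ 1 − 13/14 = 1/14 > 0, so some outcome avoids every A_i.

12·p = 13/14 ≈ 0.928571; existence CERTIFIED by the union bound.


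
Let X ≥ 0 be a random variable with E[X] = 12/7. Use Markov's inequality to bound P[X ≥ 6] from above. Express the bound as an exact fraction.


μ = E[X] = 12/7, a = 6.
Markov: P[X ≥ 6] ≤ μ/a = (12/7)/6 = 2/7.
Numerically: ≈ 0.286.
(Since a = 6 > μ = 1.714, the bound 2/7 is < 1 and informative.)

P[X ≥ 6] ≤ 2/7 ≈ 0.286.


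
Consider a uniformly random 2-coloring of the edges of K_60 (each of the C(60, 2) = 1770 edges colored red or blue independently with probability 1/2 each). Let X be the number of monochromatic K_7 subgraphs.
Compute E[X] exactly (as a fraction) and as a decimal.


Let X = Σ_S X_S over the C(60, 7) = 386206920 subsets S of size 7, where X_S = 1 if the K_7 on S is monochromatic.
For a fixed S, the K_7 on S has C(7, 2) = 21 edges. P[all 21 edges red] = (1/2)^21, and likewise for blue, so P[monochromatic] = 2·(1/2)^21 = 2^{1 − 21} = 1/1048576.
By linearity of expectation: E[X] = C(60, 7) · 2^{1 − 21} = 386206920 · 1/1048576 = 48275865/131072.
Numerically: E[X] ≈ 368.3156.

E[X] = C(60,7)·2^(1−C(7,2)) = 48275865/131072 ≈ 368.3156.


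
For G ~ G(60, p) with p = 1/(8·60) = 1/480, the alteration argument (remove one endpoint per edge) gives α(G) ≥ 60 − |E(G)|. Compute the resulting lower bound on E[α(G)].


E[|E(G)|] = C(60, 2)·p = 1770 · (1/480) = 59/16.
E[α(G)] ≥ n − E[|E(G)|] = 60 − 59/16 = 901/16.
Numerically: ≈ 56.312.
(This is only a lower bound; the true E[α(G)] may be larger.)

E[α(G)] ≥ 901/16 ≈ 56.312.


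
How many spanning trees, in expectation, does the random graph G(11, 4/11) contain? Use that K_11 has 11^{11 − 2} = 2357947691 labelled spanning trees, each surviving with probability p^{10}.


K_11 has 11^{11 − 2} = 2357947691 labelled spanning trees.
For each such spanning tree H, let X_H = 1 if all 10 edges of H are present in G. Then P[X_H = 1] = p^{10} = (4/11)^{10} = 1048576/25937424601.
By linearity: E[X] = Σ_H E[X_H] = 2357947691 · p^{10} = 2357947691 · 1048576/25937424601 = 1048576/11.
Numerically: E[X] ≈ 9.533e+04.

E[X] = 2357947691 · (4/11)^{10} = 1048576/11 ≈ 9.533e+04.


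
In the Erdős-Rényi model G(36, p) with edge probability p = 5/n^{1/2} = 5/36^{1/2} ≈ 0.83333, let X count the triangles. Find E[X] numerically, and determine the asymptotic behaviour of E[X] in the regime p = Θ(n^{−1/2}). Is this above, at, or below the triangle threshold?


Number of potential triangles: C(36, 3) = 7140.
Each occurs with probability p³ ≈ (0.83333)³ ≈ 5.7870370e-01.
By linearity: E[X] = C(36, 3)·p³ ≈ 7140 · 5.7870370e-01 ≈ 4131.94444.
Since α = 1/2 < 1, p = c/n^{1/2} ≫ 1/n is above the triangle threshold p ~ 1/n. Asymptotically E[X] ~ (c³/6)·n^{3(1−α)} = (5³/6)·n^{1.5} → ∞; triangles are abundant w.h.p.

E[X] ≈ 4131.94444; in regime p = Θ(1/n^{1/2}) E[X] diverges (above the triangle threshold p ~ 1/n).
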